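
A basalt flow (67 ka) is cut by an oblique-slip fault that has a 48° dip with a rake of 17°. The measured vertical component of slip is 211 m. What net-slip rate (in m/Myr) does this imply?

14500 m/Myr

dip-slip = throw / sin(dip) = 211 / sin(48°) = 283.9 m
net slip = dip-slip / sin(rake) = 283.9 / sin(17°) = 971.1 m
rate = 971.1 m / 67 ka = 0.0145 m/yr = 14500 m/Myr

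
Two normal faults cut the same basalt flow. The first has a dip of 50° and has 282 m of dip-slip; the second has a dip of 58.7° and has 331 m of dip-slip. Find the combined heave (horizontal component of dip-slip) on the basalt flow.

heave_A = 282 × cos(50°) = 181.3 m
heave_B = 331 × cos(58.7°) = 172 m
total = 181.3 + 172 = 353 m

353 m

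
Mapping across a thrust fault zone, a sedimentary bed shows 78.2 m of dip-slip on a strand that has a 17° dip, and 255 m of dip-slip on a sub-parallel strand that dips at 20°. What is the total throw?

110 m

throw_A = 78.2 × sin(17°) = 22.86 m
throw_B = 255 × sin(20°) = 87.22 m
total = 22.86 + 87.22 = 110 m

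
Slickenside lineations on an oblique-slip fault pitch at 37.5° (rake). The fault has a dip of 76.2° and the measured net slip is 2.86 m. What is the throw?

1.69 m

dip-slip = net slip × sin(rake) = 2.86 m × sin(37.5°) = 1.741 m
throw = dip-slip × sin(dip) = 1.741 × sin(76.2°) = 1.69 m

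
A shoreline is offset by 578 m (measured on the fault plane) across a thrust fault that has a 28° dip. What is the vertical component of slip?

throw = dip-slip × sin(dip) = 578 m × sin(28°) = 271 m

271 m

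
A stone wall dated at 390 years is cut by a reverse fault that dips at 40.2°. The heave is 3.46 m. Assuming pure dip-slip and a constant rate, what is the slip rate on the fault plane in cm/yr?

1.16 cm/yr

dip-slip = heave / cos(dip) = 3.46 m / cos(40.2°) = 4.530 m
rate = 4.530 m / 390 years = 0.0116 m/yr = 1.16 cm/yr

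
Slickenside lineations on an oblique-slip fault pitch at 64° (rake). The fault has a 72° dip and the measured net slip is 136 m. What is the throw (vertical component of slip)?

116 m

dip-slip = net slip × sin(rake) = 136 m × sin(64°) = 122.2 m
throw = dip-slip × sin(dip) = 122.2 × sin(72°) = 116 m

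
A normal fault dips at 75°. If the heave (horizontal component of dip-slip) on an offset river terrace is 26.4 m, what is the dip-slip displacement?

dip-slip = heave / cos(dip) = 26.4 / cos(75°) = 102 m

102 m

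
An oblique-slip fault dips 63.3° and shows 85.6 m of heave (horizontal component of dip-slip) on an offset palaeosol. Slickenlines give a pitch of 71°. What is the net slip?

201 m

dip-slip = heave / cos(dip) = 85.6 / cos(63.3°) = 190.5 m
net slip = dip-slip / sin(rake) = 190.5 / sin(71°) = 201 m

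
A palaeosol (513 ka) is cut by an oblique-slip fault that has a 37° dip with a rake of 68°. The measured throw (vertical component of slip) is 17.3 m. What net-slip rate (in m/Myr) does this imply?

60.4 m/Myr

dip-slip = throw / sin(dip) = 17.3 / sin(37°) = 28.75 m
net slip = dip-slip / sin(rake) = 28.75 / sin(68°) = 31 m
rate = 31 m / 513 ka = 0.0000604 m/yr = 60.4 m/Myr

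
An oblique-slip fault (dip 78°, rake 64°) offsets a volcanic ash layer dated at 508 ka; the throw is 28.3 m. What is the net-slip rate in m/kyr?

0.0634 m/kyr

dip-slip = throw / sin(dip) = 28.3 / sin(78°) = 28.93 m
net slip = dip-slip / sin(rake) = 28.93 / sin(64°) = 32.19 m
rate = 32.19 m / 508 ka = 0.0000634 m/yr = 0.0634 m/kyr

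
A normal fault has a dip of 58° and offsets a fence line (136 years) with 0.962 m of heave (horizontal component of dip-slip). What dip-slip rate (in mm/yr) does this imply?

dip-slip = heave / cos(dip) = 0.962 m / cos(58°) = 1.815 m
rate = 1.815 m / 136 years = 0.0133 m/yr = 13.3 mm/yr

13.3 mm/yr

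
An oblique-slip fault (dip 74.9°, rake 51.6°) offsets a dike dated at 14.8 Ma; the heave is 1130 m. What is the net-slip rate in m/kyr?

0.374 m/kyr

dip-slip = heave / cos(dip) = 1130 / cos(74.9°) = 4338 m
net slip = dip-slip / sin(rake) = 4338 / sin(51.6°) = 5535 m
rate = 5535 m / 14.8 Ma = 0.000374 m/yr = 0.374 m/kyr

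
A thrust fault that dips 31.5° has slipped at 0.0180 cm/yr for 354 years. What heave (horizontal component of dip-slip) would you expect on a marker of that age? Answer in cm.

5.43 cm

dip-slip = rate × time = 0.0180 cm/yr × 354 years = 0.06372 m
heave = dip-slip × cos(dip) = 0.06372 × cos(31.5°) = 0.0543 m = 5.43 cm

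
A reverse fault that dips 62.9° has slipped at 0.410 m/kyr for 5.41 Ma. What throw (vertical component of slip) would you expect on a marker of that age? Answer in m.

dip-slip = rate × time = 0.410 m/kyr × 5.41 Ma = 2218 m
throw = dip-slip × sin(dip) = 2218 × sin(62.9°) = 1970 m

1970 m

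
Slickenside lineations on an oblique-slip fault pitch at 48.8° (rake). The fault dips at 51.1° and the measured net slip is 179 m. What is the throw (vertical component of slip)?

dip-slip = net slip × sin(rake) = 179 m × sin(48.8°) = 134.7 m
throw = dip-slip × sin(dip) = 134.7 × sin(51.1°) = 105 m

105 m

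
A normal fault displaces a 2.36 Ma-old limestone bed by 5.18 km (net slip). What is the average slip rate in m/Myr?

2190 m/Myr

rate = 5.18 km / 2.36 Ma = 0.00219 m/yr = 2190 m/Myr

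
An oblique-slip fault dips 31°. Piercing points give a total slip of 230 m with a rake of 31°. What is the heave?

102 m

dip-slip = net slip × sin(rake) = 230 m × sin(31°) = 118.5 m
heave = dip-slip × cos(dip) = 118.5 × cos(31°) = 102 m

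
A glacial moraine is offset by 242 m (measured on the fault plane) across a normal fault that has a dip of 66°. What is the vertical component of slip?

221 m

throw = dip-slip × sin(dip) = 242 m × sin(66°) = 221 m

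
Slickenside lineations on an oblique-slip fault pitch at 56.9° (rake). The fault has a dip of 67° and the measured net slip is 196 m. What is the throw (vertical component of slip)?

151 m

dip-slip = net slip × sin(rake) = 196 m × sin(56.9°) = 164.2 m
throw = dip-slip × sin(dip) = 164.2 × sin(67°) = 151 m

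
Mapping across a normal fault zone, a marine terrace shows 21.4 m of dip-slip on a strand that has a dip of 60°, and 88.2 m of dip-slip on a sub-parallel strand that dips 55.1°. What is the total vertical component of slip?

throw_A = 21.4 × sin(60°) = 18.53 m
throw_B = 88.2 × sin(55.1°) = 72.34 m
total = 18.53 + 72.34 = 90.9 m

90.9 m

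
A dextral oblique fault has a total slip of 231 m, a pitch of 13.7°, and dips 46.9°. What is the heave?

dip-slip = net slip × sin(rake) = 231 m × sin(13.7°) = 54.71 m
heave = dip-slip × cos(dip) = 54.71 × cos(46.9°) = 37.4 m

37.4 m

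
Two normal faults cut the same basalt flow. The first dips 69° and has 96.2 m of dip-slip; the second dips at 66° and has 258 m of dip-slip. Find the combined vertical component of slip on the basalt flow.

326 m

throw_A = 96.2 × sin(69°) = 89.81 m
throw_B = 258 × sin(66°) = 235.7 m
total = 89.81 + 235.7 = 326 m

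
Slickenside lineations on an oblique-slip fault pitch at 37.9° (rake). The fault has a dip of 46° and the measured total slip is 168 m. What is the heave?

71.7 m

dip-slip = net slip × sin(rake) = 168 m × sin(37.9°) = 103.2 m
heave = dip-slip × cos(dip) = 103.2 × cos(46°) = 71.7 m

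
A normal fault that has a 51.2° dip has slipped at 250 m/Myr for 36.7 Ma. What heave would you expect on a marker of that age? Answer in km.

dip-slip = rate × time = 250 m/Myr × 36.7 Ma = 9175 m
heave = dip-slip × cos(dip) = 9175 × cos(51.2°) = 5750 m = 5.75 km

5.75 km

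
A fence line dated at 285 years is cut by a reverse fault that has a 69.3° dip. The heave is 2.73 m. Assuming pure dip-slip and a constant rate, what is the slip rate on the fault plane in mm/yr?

dip-slip = heave / cos(dip) = 2.73 m / cos(69.3°) = 7.723 m
rate = 7.723 m / 285 years = 0.0271 m/yr = 27.1 mm/yr

27.1 mm/yr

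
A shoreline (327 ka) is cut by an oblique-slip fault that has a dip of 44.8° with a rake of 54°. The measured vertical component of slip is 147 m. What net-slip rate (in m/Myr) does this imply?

dip-slip = throw / sin(dip) = 147 / sin(44.8°) = 208.6 m
net slip = dip-slip / sin(rake) = 208.6 / sin(54°) = 257.9 m
rate = 257.9 m / 327 ka = 0.000789 m/yr = 789 m/Myr

789 m/Myr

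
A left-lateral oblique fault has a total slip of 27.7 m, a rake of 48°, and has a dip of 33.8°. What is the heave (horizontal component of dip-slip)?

dip-slip = net slip × sin(rake) = 27.7 m × sin(48°) = 20.59 m
heave = dip-slip × cos(dip) = 20.59 × cos(33.8°) = 17.1 m

17.1 m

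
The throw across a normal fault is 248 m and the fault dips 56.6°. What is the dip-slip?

297 m

dip-slip = throw / sin(dip) = 248 / sin(56.6°) = 297 m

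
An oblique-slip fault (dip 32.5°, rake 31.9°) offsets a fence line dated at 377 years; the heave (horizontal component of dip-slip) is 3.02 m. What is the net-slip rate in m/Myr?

18000 m/Myr

dip-slip = heave / cos(dip) = 3.02 / cos(32.5°) = 3.581 m
net slip = dip-slip / sin(rake) = 3.581 / sin(31.9°) = 6.776 m
rate = 6.776 m / 377 years = 0.0180 m/yr = 18000 m/Myr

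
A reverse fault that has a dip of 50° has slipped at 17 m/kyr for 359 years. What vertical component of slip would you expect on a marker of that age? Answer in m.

4.68 m

dip-slip = rate × time = 17 m/kyr × 359 years = 6.103 m
throw = dip-slip × sin(dip) = 6.103 × sin(50°) = 4.68 m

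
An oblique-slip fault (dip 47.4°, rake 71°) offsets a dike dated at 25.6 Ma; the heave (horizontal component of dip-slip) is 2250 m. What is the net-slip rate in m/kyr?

0.137 m/kyr

dip-slip = heave / cos(dip) = 2250 / cos(47.4°) = 3324 m
net slip = dip-slip / sin(rake) = 3324 / sin(71°) = 3516 m
rate = 3516 m / 25.6 Ma = 0.000137 m/yr = 0.137 m/kyr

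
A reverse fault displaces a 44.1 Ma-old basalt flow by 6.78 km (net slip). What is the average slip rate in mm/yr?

rate = 6.78 km / 44.1 Ma = 0.000154 m/yr = 0.154 mm/yr

0.154 mm/yr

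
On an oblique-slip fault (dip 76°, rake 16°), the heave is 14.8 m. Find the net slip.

222 m

dip-slip = heave / cos(dip) = 14.8 / cos(76°) = 61.18 m
net slip = dip-slip / sin(rake) = 61.18 / sin(16°) = 222 m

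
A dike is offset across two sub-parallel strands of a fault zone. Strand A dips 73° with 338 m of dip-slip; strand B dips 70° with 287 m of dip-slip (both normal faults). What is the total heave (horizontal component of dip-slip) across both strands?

197 m

heave_A = 338 × cos(73°) = 98.82 m
heave_B = 287 × cos(70°) = 98.16 m
total = 98.82 + 98.16 = 197 m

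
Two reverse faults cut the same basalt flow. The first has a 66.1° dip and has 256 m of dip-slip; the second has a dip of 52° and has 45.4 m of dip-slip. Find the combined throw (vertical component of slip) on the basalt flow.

throw_A = 256 × sin(66.1°) = 234 m
throw_B = 45.4 × sin(52°) = 35.78 m
total = 234 + 35.78 = 270 m

270 m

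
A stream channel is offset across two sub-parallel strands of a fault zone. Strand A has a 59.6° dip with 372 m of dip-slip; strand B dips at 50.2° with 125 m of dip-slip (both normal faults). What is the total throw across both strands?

throw_A = 372 × sin(59.6°) = 320.9 m
throw_B = 125 × sin(50.2°) = 96.04 m
total = 320.9 + 96.04 = 417 m

417 m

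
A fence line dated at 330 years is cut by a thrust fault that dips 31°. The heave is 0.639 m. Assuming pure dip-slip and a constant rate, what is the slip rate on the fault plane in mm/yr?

2.26 mm/yr

dip-slip = heave / cos(dip) = 0.639 m / cos(31°) = 0.7455 m
rate = 0.7455 m / 330 years = 0.00226 m/yr = 2.26 mm/yr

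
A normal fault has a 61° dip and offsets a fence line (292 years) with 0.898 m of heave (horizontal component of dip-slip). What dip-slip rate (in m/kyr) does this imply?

6.34 m/kyr

dip-slip = heave / cos(dip) = 0.898 m / cos(61°) = 1.852 m
rate = 1.852 m / 292 years = 0.00634 m/yr = 6.34 m/kyr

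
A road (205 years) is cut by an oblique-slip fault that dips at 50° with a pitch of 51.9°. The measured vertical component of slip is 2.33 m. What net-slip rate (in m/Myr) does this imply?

dip-slip = throw / sin(dip) = 2.33 / sin(50°) = 3.042 m
net slip = dip-slip / sin(rake) = 3.042 / sin(51.9°) = 3.865 m
rate = 3.865 m / 205 years = 0.0189 m/yr = 18900 m/Myr

18900 m/Myr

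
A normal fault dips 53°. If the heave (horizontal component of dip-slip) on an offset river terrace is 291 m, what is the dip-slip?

484 m

dip-slip = heave / cos(dip) = 291 / cos(53°) = 484 m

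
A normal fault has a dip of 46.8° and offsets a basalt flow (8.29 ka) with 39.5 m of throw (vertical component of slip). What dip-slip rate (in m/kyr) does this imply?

6.54 m/kyr

dip-slip = throw / sin(dip) = 39.5 m / sin(46.8°) = 54.19 m
rate = 54.19 m / 8.29 ka = 0.00654 m/yr = 6.54 m/kyr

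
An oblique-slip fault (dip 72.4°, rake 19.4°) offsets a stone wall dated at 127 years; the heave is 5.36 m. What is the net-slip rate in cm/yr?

dip-slip = heave / cos(dip) = 5.36 / cos(72.4°) = 17.73 m
net slip = dip-slip / sin(rake) = 17.73 / sin(19.4°) = 53.37 m
rate = 53.37 m / 127 years = 0.420 m/yr = 42 cm/yr

42 cm/yr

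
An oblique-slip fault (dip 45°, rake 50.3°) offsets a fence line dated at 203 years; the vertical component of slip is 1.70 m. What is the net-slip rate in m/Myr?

dip-slip = throw / sin(dip) = 1.70 / sin(45°) = 2.404 m
net slip = dip-slip / sin(rake) = 2.404 / sin(50.3°) = 3.125 m
rate = 3.125 m / 203 years = 0.0154 m/yr = 15400 m/Myr

15400 m/Myr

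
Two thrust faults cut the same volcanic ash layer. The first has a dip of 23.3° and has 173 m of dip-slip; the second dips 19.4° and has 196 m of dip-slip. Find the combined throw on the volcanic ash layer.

134 m

throw_A = 173 × sin(23.3°) = 68.43 m
throw_B = 196 × sin(19.4°) = 65.10 m
total = 68.43 + 65.10 = 134 m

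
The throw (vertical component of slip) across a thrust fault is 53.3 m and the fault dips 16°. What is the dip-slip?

193 m

dip-slip = throw / sin(dip) = 53.3 / sin(16°) = 193 m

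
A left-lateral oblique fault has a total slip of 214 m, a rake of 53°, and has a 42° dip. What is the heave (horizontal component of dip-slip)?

127 m

dip-slip = net slip × sin(rake) = 214 m × sin(53°) = 170.9 m
heave = dip-slip × cos(dip) = 170.9 × cos(42°) = 127 m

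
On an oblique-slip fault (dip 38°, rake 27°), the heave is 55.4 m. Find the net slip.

dip-slip = heave / cos(dip) = 55.4 / cos(38°) = 70.30 m
net slip = dip-slip / sin(rake) = 70.30 / sin(27°) = 155 m

155 m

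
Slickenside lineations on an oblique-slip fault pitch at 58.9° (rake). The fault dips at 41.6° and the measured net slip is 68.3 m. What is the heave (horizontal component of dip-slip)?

dip-slip = net slip × sin(rake) = 68.3 m × sin(58.9°) = 58.48 m
heave = dip-slip × cos(dip) = 58.48 × cos(41.6°) = 43.7 m

43.7 m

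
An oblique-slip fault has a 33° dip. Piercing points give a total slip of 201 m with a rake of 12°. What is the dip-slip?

dip-slip = net slip × sin(rake) = 201 m × sin(12°) = 41.8 m

41.8 m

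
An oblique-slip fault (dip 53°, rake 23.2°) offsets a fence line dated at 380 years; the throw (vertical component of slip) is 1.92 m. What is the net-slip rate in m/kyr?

dip-slip = throw / sin(dip) = 1.92 / sin(53°) = 2.404 m
net slip = dip-slip / sin(rake) = 2.404 / sin(23.2°) = 6.103 m
rate = 6.103 m / 380 years = 0.0161 m/yr = 16.1 m/kyr

16.1 m/kyr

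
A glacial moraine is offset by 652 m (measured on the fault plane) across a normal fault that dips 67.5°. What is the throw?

throw = dip-slip × sin(dip) = 652 m × sin(67.5°) = 602 m

602 m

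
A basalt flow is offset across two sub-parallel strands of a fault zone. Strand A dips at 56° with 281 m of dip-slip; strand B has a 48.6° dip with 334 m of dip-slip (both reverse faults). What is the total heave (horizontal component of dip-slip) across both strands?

heave_A = 281 × cos(56°) = 157.1 m
heave_B = 334 × cos(48.6°) = 220.9 m
total = 157.1 + 220.9 = 378 m

378 m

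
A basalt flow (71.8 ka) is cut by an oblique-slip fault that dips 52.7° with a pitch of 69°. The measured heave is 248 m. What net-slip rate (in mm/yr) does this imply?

dip-slip = heave / cos(dip) = 248 / cos(52.7°) = 409.2 m
net slip = dip-slip / sin(rake) = 409.2 / sin(69°) = 438.4 m
rate = 438.4 m / 71.8 ka = 0.00611 m/yr = 6.11 mm/yr

6.11 mm/yr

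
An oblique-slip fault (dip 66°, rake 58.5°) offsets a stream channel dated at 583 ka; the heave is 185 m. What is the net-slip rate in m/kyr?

dip-slip = heave / cos(dip) = 185 / cos(66°) = 454.8 m
net slip = dip-slip / sin(rake) = 454.8 / sin(58.5°) = 533.4 m
rate = 533.4 m / 583 ka = 0.000915 m/yr = 0.915 m/kyr

0.915 m/kyr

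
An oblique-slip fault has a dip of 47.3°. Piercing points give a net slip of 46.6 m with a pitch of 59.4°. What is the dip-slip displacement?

40.1 m

dip-slip = net slip × sin(rake) = 46.6 m × sin(59.4°) = 40.1 m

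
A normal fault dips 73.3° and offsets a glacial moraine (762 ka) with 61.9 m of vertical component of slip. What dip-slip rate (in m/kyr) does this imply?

0.0848 m/kyr

dip-slip = throw / sin(dip) = 61.9 m / sin(73.3°) = 64.63 m
rate = 64.63 m / 762 ka = 0.0000848 m/yr = 0.0848 m/kyr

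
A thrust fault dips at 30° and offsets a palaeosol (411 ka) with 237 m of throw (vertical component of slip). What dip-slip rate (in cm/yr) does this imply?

dip-slip = throw / sin(dip) = 237 m / sin(30°) = 474 m
rate = 474 m / 411 ka = 0.00115 m/yr = 0.115 cm/yr

0.115 cm/yr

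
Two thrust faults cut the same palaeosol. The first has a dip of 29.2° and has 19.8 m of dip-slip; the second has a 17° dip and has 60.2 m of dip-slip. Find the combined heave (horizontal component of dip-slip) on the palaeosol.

heave_A = 19.8 × cos(29.2°) = 17.28 m
heave_B = 60.2 × cos(17°) = 57.57 m
total = 17.28 + 57.57 = 74.9 m

74.9 m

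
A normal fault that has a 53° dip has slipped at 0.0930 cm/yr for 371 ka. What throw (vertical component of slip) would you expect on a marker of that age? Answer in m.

dip-slip = rate × time = 0.0930 cm/yr × 371 ka = 345 m
throw = dip-slip × sin(dip) = 345 × sin(53°) = 276 m

276 m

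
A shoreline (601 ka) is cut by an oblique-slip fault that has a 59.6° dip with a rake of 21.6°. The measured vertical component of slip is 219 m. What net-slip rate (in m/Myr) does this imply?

1150 m/Myr

dip-slip = throw / sin(dip) = 219 / sin(59.6°) = 253.9 m
net slip = dip-slip / sin(rake) = 253.9 / sin(21.6°) = 689.7 m
rate = 689.7 m / 601 ka = 0.00115 m/yr = 1150 m/Myr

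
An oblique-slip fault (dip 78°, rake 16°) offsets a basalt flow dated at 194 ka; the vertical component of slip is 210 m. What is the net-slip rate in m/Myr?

dip-slip = throw / sin(dip) = 210 / sin(78°) = 214.7 m
net slip = dip-slip / sin(rake) = 214.7 / sin(16°) = 778.9 m
rate = 778.9 m / 194 ka = 0.00401 m/yr = 4010 m/Myr

4010 m/Myr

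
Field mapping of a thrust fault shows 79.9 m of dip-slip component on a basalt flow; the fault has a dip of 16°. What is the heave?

heave = dip-slip × cos(dip) = 79.9 m × cos(16°) = 76.8 m

76.8 m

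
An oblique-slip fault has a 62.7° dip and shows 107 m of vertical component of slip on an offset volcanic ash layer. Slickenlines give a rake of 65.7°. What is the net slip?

132 m

dip-slip = throw / sin(dip) = 107 / sin(62.7°) = 120.4 m
net slip = dip-slip / sin(rake) = 120.4 / sin(65.7°) = 132 m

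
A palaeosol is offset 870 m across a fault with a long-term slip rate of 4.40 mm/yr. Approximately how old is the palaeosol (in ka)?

198 ka

age = offset / rate = 870 m / (4.40 mm/yr) = 198000 yr = 198 ka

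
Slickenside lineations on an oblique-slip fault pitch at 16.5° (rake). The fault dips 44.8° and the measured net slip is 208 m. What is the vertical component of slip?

dip-slip = net slip × sin(rake) = 208 m × sin(16.5°) = 59.08 m
throw = dip-slip × sin(dip) = 59.08 × sin(44.8°) = 41.6 m

41.6 m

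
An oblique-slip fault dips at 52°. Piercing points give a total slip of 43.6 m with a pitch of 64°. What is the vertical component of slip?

30.9 m

dip-slip = net slip × sin(rake) = 43.6 m × sin(64°) = 39.19 m
throw = dip-slip × sin(dip) = 39.19 × sin(52°) = 30.9 m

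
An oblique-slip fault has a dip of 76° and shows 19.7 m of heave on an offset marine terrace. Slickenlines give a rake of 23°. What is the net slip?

dip-slip = heave / cos(dip) = 19.7 / cos(76°) = 81.43 m
net slip = dip-slip / sin(rake) = 81.43 / sin(23°) = 208 m

208 m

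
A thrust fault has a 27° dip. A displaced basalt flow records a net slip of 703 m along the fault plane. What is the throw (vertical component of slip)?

319 m

throw = dip-slip × sin(dip) = 703 m × sin(27°) = 319 m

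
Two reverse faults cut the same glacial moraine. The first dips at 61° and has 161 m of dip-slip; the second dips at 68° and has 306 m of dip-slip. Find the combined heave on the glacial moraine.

heave_A = 161 × cos(61°) = 78.05 m
heave_B = 306 × cos(68°) = 114.6 m
total = 78.05 + 114.6 = 193 m

193 m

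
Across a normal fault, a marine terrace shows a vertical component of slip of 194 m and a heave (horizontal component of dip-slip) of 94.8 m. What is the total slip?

net slip = √(throw² + heave²) = √(194² + 94.8²) = 216 m

216 m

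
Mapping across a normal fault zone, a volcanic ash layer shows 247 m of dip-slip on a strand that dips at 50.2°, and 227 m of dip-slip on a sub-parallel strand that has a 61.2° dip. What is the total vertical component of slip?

389 m

throw_A = 247 × sin(50.2°) = 189.8 m
throw_B = 227 × sin(61.2°) = 198.9 m
total = 189.8 + 198.9 = 389 m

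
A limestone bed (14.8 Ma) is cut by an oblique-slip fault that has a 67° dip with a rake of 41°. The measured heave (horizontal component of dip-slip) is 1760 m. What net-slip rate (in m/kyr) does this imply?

0.464 m/kyr

dip-slip = heave / cos(dip) = 1760 / cos(67°) = 4504 m
net slip = dip-slip / sin(rake) = 4504 / sin(41°) = 6866 m
rate = 6866 m / 14.8 Ma = 0.000464 m/yr = 0.464 m/kyr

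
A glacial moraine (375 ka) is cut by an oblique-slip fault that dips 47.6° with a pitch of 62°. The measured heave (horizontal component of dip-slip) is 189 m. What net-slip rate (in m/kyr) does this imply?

dip-slip = heave / cos(dip) = 189 / cos(47.6°) = 280.3 m
net slip = dip-slip / sin(rake) = 280.3 / sin(62°) = 317.4 m
rate = 317.4 m / 375 ka = 0.000847 m/yr = 0.847 m/kyr

0.847 m/kyr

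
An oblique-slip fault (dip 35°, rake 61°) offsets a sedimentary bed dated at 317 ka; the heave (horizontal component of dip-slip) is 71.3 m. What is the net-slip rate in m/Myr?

dip-slip = heave / cos(dip) = 71.3 / cos(35°) = 87.04 m
net slip = dip-slip / sin(rake) = 87.04 / sin(61°) = 99.52 m
rate = 99.52 m / 317 ka = 0.000314 m/yr = 314 m/Myr

314 m/Myr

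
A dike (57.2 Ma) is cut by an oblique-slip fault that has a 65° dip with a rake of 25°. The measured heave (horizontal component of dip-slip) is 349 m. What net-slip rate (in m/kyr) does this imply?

dip-slip = heave / cos(dip) = 349 / cos(65°) = 825.8 m
net slip = dip-slip / sin(rake) = 825.8 / sin(25°) = 1954 m
rate = 1954 m / 57.2 Ma = 0.0000342 m/yr = 0.0342 m/kyr

0.0342 m/kyr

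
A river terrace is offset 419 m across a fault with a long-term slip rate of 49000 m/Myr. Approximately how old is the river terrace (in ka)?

age = offset / rate = 419 m / (49000 m/Myr) = 8550 yr = 8.55 ka

8.55 ka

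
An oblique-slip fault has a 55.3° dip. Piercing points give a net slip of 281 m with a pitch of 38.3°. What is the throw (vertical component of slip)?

dip-slip = net slip × sin(rake) = 281 m × sin(38.3°) = 174.2 m
throw = dip-slip × sin(dip) = 174.2 × sin(55.3°) = 143 m

143 m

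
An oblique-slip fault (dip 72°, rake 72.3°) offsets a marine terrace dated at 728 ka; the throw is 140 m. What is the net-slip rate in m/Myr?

212 m/Myr

dip-slip = throw / sin(dip) = 140 / sin(72°) = 147.2 m
net slip = dip-slip / sin(rake) = 147.2 / sin(72.3°) = 154.5 m
rate = 154.5 m / 728 ka = 0.000212 m/yr = 212 m/Myr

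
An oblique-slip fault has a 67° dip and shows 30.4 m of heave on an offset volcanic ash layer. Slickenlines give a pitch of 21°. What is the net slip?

dip-slip = heave / cos(dip) = 30.4 / cos(67°) = 77.80 m
net slip = dip-slip / sin(rake) = 77.80 / sin(21°) = 217 m

217 m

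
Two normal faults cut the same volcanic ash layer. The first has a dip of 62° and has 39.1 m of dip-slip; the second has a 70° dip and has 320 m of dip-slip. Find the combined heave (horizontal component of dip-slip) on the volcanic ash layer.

128 m

heave_A = 39.1 × cos(62°) = 18.36 m
heave_B = 320 × cos(70°) = 109.4 m
total = 18.36 + 109.4 = 128 m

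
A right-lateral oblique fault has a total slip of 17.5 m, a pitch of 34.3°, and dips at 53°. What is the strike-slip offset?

strike-slip = net slip × cos(rake) = 17.5 m × cos(34.3°) = 14.5 m

14.5 m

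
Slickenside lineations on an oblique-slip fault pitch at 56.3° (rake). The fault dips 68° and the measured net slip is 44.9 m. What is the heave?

dip-slip = net slip × sin(rake) = 44.9 m × sin(56.3°) = 37.35 m
heave = dip-slip × cos(dip) = 37.35 × cos(68°) = 14 m

14 m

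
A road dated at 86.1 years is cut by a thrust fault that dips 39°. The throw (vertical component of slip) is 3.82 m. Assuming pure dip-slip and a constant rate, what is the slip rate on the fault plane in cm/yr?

7.05 cm/yr

dip-slip = throw / sin(dip) = 3.82 m / sin(39°) = 6.070 m
rate = 6.070 m / 86.1 years = 0.0705 m/yr = 7.05 cm/yr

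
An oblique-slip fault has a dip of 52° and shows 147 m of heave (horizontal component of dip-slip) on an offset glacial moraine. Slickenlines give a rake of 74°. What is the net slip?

248 m

dip-slip = heave / cos(dip) = 147 / cos(52°) = 238.8 m
net slip = dip-slip / sin(rake) = 238.8 / sin(74°) = 248 m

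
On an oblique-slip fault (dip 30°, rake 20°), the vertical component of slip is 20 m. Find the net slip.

117 m

dip-slip = throw / sin(dip) = 20 / sin(30°) = 40 m
net slip = dip-slip / sin(rake) = 40 / sin(20°) = 117 m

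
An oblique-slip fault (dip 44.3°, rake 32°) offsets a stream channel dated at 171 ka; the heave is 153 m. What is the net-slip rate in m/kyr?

2.36 m/kyr

dip-slip = heave / cos(dip) = 153 / cos(44.3°) = 213.8 m
net slip = dip-slip / sin(rake) = 213.8 / sin(32°) = 403.4 m
rate = 403.4 m / 171 ka = 0.00236 m/yr = 2.36 m/kyr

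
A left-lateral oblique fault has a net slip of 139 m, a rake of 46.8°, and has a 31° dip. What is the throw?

dip-slip = net slip × sin(rake) = 139 m × sin(46.8°) = 101.3 m
throw = dip-slip × sin(dip) = 101.3 × sin(31°) = 52.2 m

52.2 m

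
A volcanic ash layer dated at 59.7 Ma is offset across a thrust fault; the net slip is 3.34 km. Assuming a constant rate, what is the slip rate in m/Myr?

rate = 3.34 km / 59.7 Ma = 0.0000559 m/yr = 55.9 m/Myr

55.9 m/Myr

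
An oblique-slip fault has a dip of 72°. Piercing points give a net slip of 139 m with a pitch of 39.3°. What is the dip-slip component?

dip-slip = net slip × sin(rake) = 139 m × sin(39.3°) = 88 m

88 m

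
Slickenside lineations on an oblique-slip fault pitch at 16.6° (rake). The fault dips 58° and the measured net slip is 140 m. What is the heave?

dip-slip = net slip × sin(rake) = 140 m × sin(16.6°) = 40 m
heave = dip-slip × cos(dip) = 40 × cos(58°) = 21.2 m

21.2 m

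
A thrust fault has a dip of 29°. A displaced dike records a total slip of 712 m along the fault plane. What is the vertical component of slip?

throw = dip-slip × sin(dip) = 712 m × sin(29°) = 345 m

345 m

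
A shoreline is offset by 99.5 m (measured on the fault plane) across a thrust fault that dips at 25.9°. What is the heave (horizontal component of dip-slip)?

89.5 m

heave = dip-slip × cos(dip) = 99.5 m × cos(25.9°) = 89.5 m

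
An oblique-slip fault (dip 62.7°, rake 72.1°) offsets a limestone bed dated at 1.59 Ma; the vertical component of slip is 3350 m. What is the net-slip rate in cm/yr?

dip-slip = throw / sin(dip) = 3350 / sin(62.7°) = 3770 m
net slip = dip-slip / sin(rake) = 3770 / sin(72.1°) = 3962 m
rate = 3962 m / 1.59 Ma = 0.00249 m/yr = 0.249 cm/yr

0.249 cm/yr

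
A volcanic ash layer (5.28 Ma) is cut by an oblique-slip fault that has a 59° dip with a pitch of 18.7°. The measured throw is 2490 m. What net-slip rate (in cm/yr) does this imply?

dip-slip = throw / sin(dip) = 2490 / sin(59°) = 2905 m
net slip = dip-slip / sin(rake) = 2905 / sin(18.7°) = 9061 m
rate = 9061 m / 5.28 Ma = 0.00172 m/yr = 0.172 cm/yr

0.172 cm/yr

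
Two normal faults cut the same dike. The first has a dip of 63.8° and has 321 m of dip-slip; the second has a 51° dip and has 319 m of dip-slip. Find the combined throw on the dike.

throw_A = 321 × sin(63.8°) = 288 m
throw_B = 319 × sin(51°) = 247.9 m
total = 288 + 247.9 = 536 m

536 m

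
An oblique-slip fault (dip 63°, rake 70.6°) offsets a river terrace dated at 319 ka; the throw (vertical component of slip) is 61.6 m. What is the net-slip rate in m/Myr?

230 m/Myr

dip-slip = throw / sin(dip) = 61.6 / sin(63°) = 69.14 m
net slip = dip-slip / sin(rake) = 69.14 / sin(70.6°) = 73.30 m
rate = 73.30 m / 319 ka = 0.000230 m/yr = 230 m/Myr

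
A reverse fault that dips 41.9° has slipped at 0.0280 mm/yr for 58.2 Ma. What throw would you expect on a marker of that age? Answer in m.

1090 m

dip-slip = rate × time = 0.0280 mm/yr × 58.2 Ma = 1630 m
throw = dip-slip × sin(dip) = 1630 × sin(41.9°) = 1090 m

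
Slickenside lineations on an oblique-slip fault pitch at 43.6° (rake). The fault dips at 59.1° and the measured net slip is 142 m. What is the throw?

84 m

dip-slip = net slip × sin(rake) = 142 m × sin(43.6°) = 97.93 m
throw = dip-slip × sin(dip) = 97.93 × sin(59.1°) = 84 m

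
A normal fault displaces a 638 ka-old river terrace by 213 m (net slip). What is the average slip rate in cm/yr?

rate = 213 m / 638 ka = 0.000334 m/yr = 0.0334 cm/yr

0.0334 cm/yr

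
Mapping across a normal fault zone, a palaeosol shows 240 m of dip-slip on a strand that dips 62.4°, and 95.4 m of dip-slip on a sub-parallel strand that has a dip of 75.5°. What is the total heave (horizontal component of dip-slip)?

heave_A = 240 × cos(62.4°) = 111.2 m
heave_B = 95.4 × cos(75.5°) = 23.89 m
total = 111.2 + 23.89 = 135 m

135 m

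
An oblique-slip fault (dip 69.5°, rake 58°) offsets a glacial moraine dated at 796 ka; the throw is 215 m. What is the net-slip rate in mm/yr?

0.340 mm/yr

dip-slip = throw / sin(dip) = 215 / sin(69.5°) = 229.5 m
net slip = dip-slip / sin(rake) = 229.5 / sin(58°) = 270.7 m
rate = 270.7 m / 796 ka = 0.000340 m/yr = 0.340 mm/yr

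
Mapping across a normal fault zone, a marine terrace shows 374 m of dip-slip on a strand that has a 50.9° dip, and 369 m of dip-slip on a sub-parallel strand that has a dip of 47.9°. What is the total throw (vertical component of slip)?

564 m

throw_A = 374 × sin(50.9°) = 290.2 m
throw_B = 369 × sin(47.9°) = 273.8 m
total = 290.2 + 273.8 = 564 m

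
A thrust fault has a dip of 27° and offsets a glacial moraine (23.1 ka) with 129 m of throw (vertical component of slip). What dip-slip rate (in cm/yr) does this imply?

dip-slip = throw / sin(dip) = 129 m / sin(27°) = 284.1 m
rate = 284.1 m / 23.1 ka = 0.0123 m/yr = 1.23 cm/yr

1.23 cm/yr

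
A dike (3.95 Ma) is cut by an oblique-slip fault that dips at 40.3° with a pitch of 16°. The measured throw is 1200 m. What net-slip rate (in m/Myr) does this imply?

1700 m/Myr

dip-slip = throw / sin(dip) = 1200 / sin(40.3°) = 1855 m
net slip = dip-slip / sin(rake) = 1855 / sin(16°) = 6731 m
rate = 6731 m / 3.95 Ma = 0.00170 m/yr = 1700 m/Myr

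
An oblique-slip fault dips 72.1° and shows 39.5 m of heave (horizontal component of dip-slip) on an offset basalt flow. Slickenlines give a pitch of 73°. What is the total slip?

dip-slip = heave / cos(dip) = 39.5 / cos(72.1°) = 128.5 m
net slip = dip-slip / sin(rake) = 128.5 / sin(73°) = 134 m

134 m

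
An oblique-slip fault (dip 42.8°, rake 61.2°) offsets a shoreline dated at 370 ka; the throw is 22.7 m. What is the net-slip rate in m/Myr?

103 m/Myr

dip-slip = throw / sin(dip) = 22.7 / sin(42.8°) = 33.41 m
net slip = dip-slip / sin(rake) = 33.41 / sin(61.2°) = 38.13 m
rate = 38.13 m / 370 ka = 0.000103 m/yr = 103 m/Myr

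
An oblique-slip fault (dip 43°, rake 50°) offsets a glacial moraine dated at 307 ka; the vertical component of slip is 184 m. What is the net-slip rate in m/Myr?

dip-slip = throw / sin(dip) = 184 / sin(43°) = 269.8 m
net slip = dip-slip / sin(rake) = 269.8 / sin(50°) = 352.2 m
rate = 352.2 m / 307 ka = 0.00115 m/yr = 1150 m/Myr

1150 m/Myr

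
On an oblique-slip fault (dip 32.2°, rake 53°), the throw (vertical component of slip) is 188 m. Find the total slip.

442 m

dip-slip = throw / sin(dip) = 188 / sin(32.2°) = 352.8 m
net slip = dip-slip / sin(rake) = 352.8 / sin(53°) = 442 m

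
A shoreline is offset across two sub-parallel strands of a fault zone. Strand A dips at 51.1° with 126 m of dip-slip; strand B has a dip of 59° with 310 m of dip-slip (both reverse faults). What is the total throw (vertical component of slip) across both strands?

throw_A = 126 × sin(51.1°) = 98.06 m
throw_B = 310 × sin(59°) = 265.7 m
total = 98.06 + 265.7 = 364 m

364 m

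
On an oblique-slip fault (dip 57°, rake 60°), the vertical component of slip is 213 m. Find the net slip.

293 m

dip-slip = throw / sin(dip) = 213 / sin(57°) = 254 m
net slip = dip-slip / sin(rake) = 254 / sin(60°) = 293 m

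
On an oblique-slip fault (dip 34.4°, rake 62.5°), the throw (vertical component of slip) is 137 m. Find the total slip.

dip-slip = throw / sin(dip) = 137 / sin(34.4°) = 242.5 m
net slip = dip-slip / sin(rake) = 242.5 / sin(62.5°) = 273 m

273 m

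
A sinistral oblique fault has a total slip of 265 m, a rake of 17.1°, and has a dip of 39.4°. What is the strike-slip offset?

253 m

strike-slip = net slip × cos(rake) = 265 m × cos(17.1°) = 253 m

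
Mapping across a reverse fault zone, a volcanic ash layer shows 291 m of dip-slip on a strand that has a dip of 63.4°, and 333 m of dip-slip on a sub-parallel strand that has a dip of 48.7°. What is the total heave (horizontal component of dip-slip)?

350 m

heave_A = 291 × cos(63.4°) = 130.3 m
heave_B = 333 × cos(48.7°) = 219.8 m
total = 130.3 + 219.8 = 350 m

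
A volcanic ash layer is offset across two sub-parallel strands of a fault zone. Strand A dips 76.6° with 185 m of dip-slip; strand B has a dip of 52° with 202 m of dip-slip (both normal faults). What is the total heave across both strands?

167 m

heave_A = 185 × cos(76.6°) = 42.87 m
heave_B = 202 × cos(52°) = 124.4 m
total = 42.87 + 124.4 = 167 m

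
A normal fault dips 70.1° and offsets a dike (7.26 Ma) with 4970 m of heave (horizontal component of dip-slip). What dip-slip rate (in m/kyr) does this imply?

dip-slip = heave / cos(dip) = 4970 m / cos(70.1°) = 14600 m
rate = 14600 m / 7.26 Ma = 0.00201 m/yr = 2.01 m/kyr

2.01 m/kyr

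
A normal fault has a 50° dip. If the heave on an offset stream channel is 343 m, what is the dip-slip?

534 m

dip-slip = heave / cos(dip) = 343 / cos(50°) = 534 m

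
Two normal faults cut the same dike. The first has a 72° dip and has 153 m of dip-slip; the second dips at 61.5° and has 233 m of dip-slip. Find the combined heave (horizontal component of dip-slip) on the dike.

158 m

heave_A = 153 × cos(72°) = 47.28 m
heave_B = 233 × cos(61.5°) = 111.2 m
total = 47.28 + 111.2 = 158 m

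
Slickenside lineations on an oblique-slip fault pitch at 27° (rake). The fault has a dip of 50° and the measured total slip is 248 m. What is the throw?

dip-slip = net slip × sin(rake) = 248 m × sin(27°) = 112.6 m
throw = dip-slip × sin(dip) = 112.6 × sin(50°) = 86.2 m

86.2 m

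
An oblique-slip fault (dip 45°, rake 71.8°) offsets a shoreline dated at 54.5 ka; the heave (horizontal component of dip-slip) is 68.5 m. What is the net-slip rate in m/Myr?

1870 m/Myr

dip-slip = heave / cos(dip) = 68.5 / cos(45°) = 96.87 m
net slip = dip-slip / sin(rake) = 96.87 / sin(71.8°) = 102 m
rate = 102 m / 54.5 ka = 0.00187 m/yr = 1870 m/Myr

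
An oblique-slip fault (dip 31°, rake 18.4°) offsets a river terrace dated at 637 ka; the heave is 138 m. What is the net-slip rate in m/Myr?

dip-slip = heave / cos(dip) = 138 / cos(31°) = 161 m
net slip = dip-slip / sin(rake) = 161 / sin(18.4°) = 510 m
rate = 510 m / 637 ka = 0.000801 m/yr = 801 m/Myr

801 m/Myr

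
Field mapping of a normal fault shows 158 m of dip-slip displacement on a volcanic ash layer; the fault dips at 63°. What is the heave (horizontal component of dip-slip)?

71.7 m

heave = dip-slip × cos(dip) = 158 m × cos(63°) = 71.7 m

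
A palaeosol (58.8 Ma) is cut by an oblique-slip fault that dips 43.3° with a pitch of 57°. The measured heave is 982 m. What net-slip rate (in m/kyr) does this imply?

dip-slip = heave / cos(dip) = 982 / cos(43.3°) = 1349 m
net slip = dip-slip / sin(rake) = 1349 / sin(57°) = 1609 m
rate = 1609 m / 58.8 Ma = 0.0000274 m/yr = 0.0274 m/kyr

0.0274 m/kyr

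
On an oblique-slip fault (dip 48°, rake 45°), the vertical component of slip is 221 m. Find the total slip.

dip-slip = throw / sin(dip) = 221 / sin(48°) = 297.4 m
net slip = dip-slip / sin(rake) = 297.4 / sin(45°) = 421 m

421 m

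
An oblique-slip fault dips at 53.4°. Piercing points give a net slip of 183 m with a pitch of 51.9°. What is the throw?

116 m

dip-slip = net slip × sin(rake) = 183 m × sin(51.9°) = 144 m
throw = dip-slip × sin(dip) = 144 × sin(53.4°) = 116 m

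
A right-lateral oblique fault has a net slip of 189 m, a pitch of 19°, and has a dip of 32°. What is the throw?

32.6 m

dip-slip = net slip × sin(rake) = 189 m × sin(19°) = 61.53 m
throw = dip-slip × sin(dip) = 61.53 × sin(32°) = 32.6 m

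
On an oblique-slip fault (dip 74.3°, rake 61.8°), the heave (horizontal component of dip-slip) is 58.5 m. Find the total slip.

dip-slip = heave / cos(dip) = 58.5 / cos(74.3°) = 216.2 m
net slip = dip-slip / sin(rake) = 216.2 / sin(61.8°) = 245 m

245 m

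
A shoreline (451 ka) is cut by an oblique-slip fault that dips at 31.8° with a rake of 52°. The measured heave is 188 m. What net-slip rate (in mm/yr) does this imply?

0.622 mm/yr

dip-slip = heave / cos(dip) = 188 / cos(31.8°) = 221.2 m
net slip = dip-slip / sin(rake) = 221.2 / sin(52°) = 280.7 m
rate = 280.7 m / 451 ka = 0.000622 m/yr = 0.622 mm/yr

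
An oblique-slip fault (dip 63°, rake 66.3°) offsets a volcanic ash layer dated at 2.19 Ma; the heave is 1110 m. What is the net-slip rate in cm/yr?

0.122 cm/yr

dip-slip = heave / cos(dip) = 1110 / cos(63°) = 2445 m
net slip = dip-slip / sin(rake) = 2445 / sin(66.3°) = 2670 m
rate = 2670 m / 2.19 Ma = 0.00122 m/yr = 0.122 cm/yr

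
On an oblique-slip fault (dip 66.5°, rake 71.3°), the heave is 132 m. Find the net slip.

dip-slip = heave / cos(dip) = 132 / cos(66.5°) = 331 m
net slip = dip-slip / sin(rake) = 331 / sin(71.3°) = 349 m

349 m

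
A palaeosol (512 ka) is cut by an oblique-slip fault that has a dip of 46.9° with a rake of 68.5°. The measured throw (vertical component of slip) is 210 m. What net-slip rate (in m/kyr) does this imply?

0.604 m/kyr

dip-slip = throw / sin(dip) = 210 / sin(46.9°) = 287.6 m
net slip = dip-slip / sin(rake) = 287.6 / sin(68.5°) = 309.1 m
rate = 309.1 m / 512 ka = 0.000604 m/yr = 0.604 m/kyr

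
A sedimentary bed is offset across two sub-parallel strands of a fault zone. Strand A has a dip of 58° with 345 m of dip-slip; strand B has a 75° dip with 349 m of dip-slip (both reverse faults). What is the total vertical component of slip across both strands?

630 m

throw_A = 345 × sin(58°) = 292.6 m
throw_B = 349 × sin(75°) = 337.1 m
total = 292.6 + 337.1 = 630 m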